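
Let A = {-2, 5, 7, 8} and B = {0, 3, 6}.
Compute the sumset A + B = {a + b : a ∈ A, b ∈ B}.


A + B = {a + b : a ∈ A, b ∈ B}.
Enumerate all |A|·|B| = 4·3 = 12 pairs (a, b) and collect distinct sums.
a = -2: -2+0=-2, -2+3=1, -2+6=4
a = 5: 5+0=5, 5+3=8, 5+6=11
a = 7: 7+0=7, 7+3=10, 7+6=13
a = 8: 8+0=8, 8+3=11, 8+6=14
Collecting distinct sums: A + B = {-2, 1, 4, 5, 7, 8, 10, 11, 13, 14}
|A + B| = 10

A + B = {-2, 1, 4, 5, 7, 8, 10, 11, 13, 14}


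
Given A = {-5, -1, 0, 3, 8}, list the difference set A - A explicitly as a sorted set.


A - A = {a - a' : a, a' ∈ A}.
Compute a - a' for each ordered pair (a, a'):
a = -5: -5--5=0, -5--1=-4, -5-0=-5, -5-3=-8, -5-8=-13
a = -1: -1--5=4, -1--1=0, -1-0=-1, -1-3=-4, -1-8=-9
a = 0: 0--5=5, 0--1=1, 0-0=0, 0-3=-3, 0-8=-8
a = 3: 3--5=8, 3--1=4, 3-0=3, 3-3=0, 3-8=-5
a = 8: 8--5=13, 8--1=9, 8-0=8, 8-3=5, 8-8=0
Collecting distinct values (and noting 0 appears from a-a):
A - A = {-13, -9, -8, -5, -4, -3, -1, 0, 1, 3, 4, 5, 8, 9, 13}
|A - A| = 15

A - A = {-13, -9, -8, -5, -4, -3, -1, 0, 1, 3, 4, 5, 8, 9, 13}


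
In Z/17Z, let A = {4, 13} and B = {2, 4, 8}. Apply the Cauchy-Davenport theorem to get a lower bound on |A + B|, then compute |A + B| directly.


Cauchy-Davenport: |A + B| ≥ min(p, |A| + |B| - 1) for A, B nonempty in Z/pZ.
|A| = 2, |B| = 3, p = 17.
CD lower bound = min(17, 2 + 3 - 1) = min(17, 4) = 4.
Compute A + B mod 17 directly:
a = 4: 4+2=6, 4+4=8, 4+8=12
a = 13: 13+2=15, 13+4=0, 13+8=4
A + B = {0, 4, 6, 8, 12, 15}, so |A + B| = 6.
Verify: 6 ≥ 4? Yes ✓.

CD lower bound = 4, actual |A + B| = 6.


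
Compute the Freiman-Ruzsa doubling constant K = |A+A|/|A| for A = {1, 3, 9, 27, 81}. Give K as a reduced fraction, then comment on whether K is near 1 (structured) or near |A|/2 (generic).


|A| = 5.
Compute A + A by enumerating all 25 pairs.
A + A = {2, 4, 6, 10, 12, 18, 28, 30, 36, 54, 82, 84, 90, 108, 162}, so |A + A| = 15.
K = |A + A| / |A| = 15/5 = 3/1 ≈ 3.0000.
Reference: AP of size 5 gives K = 9/5 ≈ 1.8000; a fully generic set of size 5 gives K ≈ 3.0000.

|A| = 5, |A + A| = 15, K = 15/5 = 3/1.


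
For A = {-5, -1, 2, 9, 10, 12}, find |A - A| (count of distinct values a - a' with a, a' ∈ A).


A - A = {a - a' : a, a' ∈ A}; |A| = 6.
Bounds: 2|A|-1 ≤ |A - A| ≤ |A|² - |A| + 1, i.e. 11 ≤ |A - A| ≤ 31.
Note: 0 ∈ A - A always (from a - a). The set is symmetric: if d ∈ A - A then -d ∈ A - A.
Enumerate nonzero differences d = a - a' with a > a' (then include -d):
Positive differences: {1, 2, 3, 4, 7, 8, 10, 11, 13, 14, 15, 17}
Full difference set: {0} ∪ (positive diffs) ∪ (negative diffs).
|A - A| = 1 + 2·12 = 25 (matches direct enumeration: 25).

|A - A| = 25


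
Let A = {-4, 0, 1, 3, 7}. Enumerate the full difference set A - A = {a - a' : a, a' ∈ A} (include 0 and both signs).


A - A = {a - a' : a, a' ∈ A}.
Compute a - a' for each ordered pair (a, a'):
a = -4: -4--4=0, -4-0=-4, -4-1=-5, -4-3=-7, -4-7=-11
a = 0: 0--4=4, 0-0=0, 0-1=-1, 0-3=-3, 0-7=-7
a = 1: 1--4=5, 1-0=1, 1-1=0, 1-3=-2, 1-7=-6
a = 3: 3--4=7, 3-0=3, 3-1=2, 3-3=0, 3-7=-4
a = 7: 7--4=11, 7-0=7, 7-1=6, 7-3=4, 7-7=0
Collecting distinct values (and noting 0 appears from a-a):
A - A = {-11, -7, -6, -5, -4, -3, -2, -1, 0, 1, 2, 3, 4, 5, 6, 7, 11}
|A - A| = 17

A - A = {-11, -7, -6, -5, -4, -3, -2, -1, 0, 1, 2, 3, 4, 5, 6, 7, 11}


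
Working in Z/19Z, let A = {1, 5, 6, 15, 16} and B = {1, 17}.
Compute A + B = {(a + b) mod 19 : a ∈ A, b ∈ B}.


Work in Z/19Z: reduce every sum a + b modulo 19.
Enumerate all 10 pairs:
a = 1: 1+1=2, 1+17=18
a = 5: 5+1=6, 5+17=3
a = 6: 6+1=7, 6+17=4
a = 15: 15+1=16, 15+17=13
a = 16: 16+1=17, 16+17=14
Distinct residues collected: {2, 3, 4, 6, 7, 13, 14, 16, 17, 18}
|A + B| = 10 (out of 19 total residues).

A + B = {2, 3, 4, 6, 7, 13, 14, 16, 17, 18}


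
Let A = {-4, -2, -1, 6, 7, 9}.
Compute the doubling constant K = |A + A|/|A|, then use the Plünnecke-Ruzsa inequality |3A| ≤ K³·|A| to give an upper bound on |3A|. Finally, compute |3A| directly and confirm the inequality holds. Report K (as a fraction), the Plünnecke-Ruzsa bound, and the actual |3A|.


|A| = 6.
Step 1: Compute A + A by enumerating all 36 pairs.
A + A = {-8, -6, -5, -4, -3, -2, 2, 3, 4, 5, 6, 7, 8, 12, 13, 14, 15, 16, 18}, so |A + A| = 19.
Step 2: Doubling constant K = |A + A|/|A| = 19/6 = 19/6 ≈ 3.1667.
Step 3: Plünnecke-Ruzsa gives |3A| ≤ K³·|A| = (3.1667)³ · 6 ≈ 190.5278.
Step 4: Compute 3A = A + A + A directly by enumerating all triples (a,b,c) ∈ A³; |3A| = 38.
Step 5: Check 38 ≤ 190.5278? Yes ✓.

K = 19/6, Plünnecke-Ruzsa bound K³|A| ≈ 190.5278, |3A| = 38, inequality holds.


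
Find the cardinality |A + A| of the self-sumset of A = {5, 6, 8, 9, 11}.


A + A = {a + a' : a, a' ∈ A}; |A| = 5.
General bounds: 2|A| - 1 ≤ |A + A| ≤ |A|(|A|+1)/2, i.e. 9 ≤ |A + A| ≤ 15.
Lower bound 2|A|-1 is attained iff A is an arithmetic progression.
Enumerate sums a + a' for a ≤ a' (symmetric, so this suffices):
a = 5: 5+5=10, 5+6=11, 5+8=13, 5+9=14, 5+11=16
a = 6: 6+6=12, 6+8=14, 6+9=15, 6+11=17
a = 8: 8+8=16, 8+9=17, 8+11=19
a = 9: 9+9=18, 9+11=20
a = 11: 11+11=22
Distinct sums: {10, 11, 12, 13, 14, 15, 16, 17, 18, 19, 20, 22}
|A + A| = 12

|A + A| = 12


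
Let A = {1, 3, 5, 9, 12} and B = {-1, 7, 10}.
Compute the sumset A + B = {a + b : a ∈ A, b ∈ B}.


A + B = {a + b : a ∈ A, b ∈ B}.
Enumerate all |A|·|B| = 5·3 = 15 pairs (a, b) and collect distinct sums.
a = 1: 1+-1=0, 1+7=8, 1+10=11
a = 3: 3+-1=2, 3+7=10, 3+10=13
a = 5: 5+-1=4, 5+7=12, 5+10=15
a = 9: 9+-1=8, 9+7=16, 9+10=19
a = 12: 12+-1=11, 12+7=19, 12+10=22
Collecting distinct sums: A + B = {0, 2, 4, 8, 10, 11, 12, 13, 15, 16, 19, 22}
|A + B| = 12

A + B = {0, 2, 4, 8, 10, 11, 12, 13, 15, 16, 19, 22}


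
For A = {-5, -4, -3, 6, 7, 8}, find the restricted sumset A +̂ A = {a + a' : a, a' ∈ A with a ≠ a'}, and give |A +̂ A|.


Restricted sumset: A +̂ A = {a + a' : a ∈ A, a' ∈ A, a ≠ a'}.
Equivalently, take A + A and drop any sum 2a that is achievable ONLY as a + a for a ∈ A (i.e. sums representable only with equal summands).
Enumerate pairs (a, a') with a < a' (symmetric, so each unordered pair gives one sum; this covers all a ≠ a'):
  -5 + -4 = -9
  -5 + -3 = -8
  -5 + 6 = 1
  -5 + 7 = 2
  -5 + 8 = 3
  -4 + -3 = -7
  -4 + 6 = 2
  -4 + 7 = 3
  -4 + 8 = 4
  -3 + 6 = 3
  -3 + 7 = 4
  -3 + 8 = 5
  6 + 7 = 13
  6 + 8 = 14
  7 + 8 = 15
Collected distinct sums: {-9, -8, -7, 1, 2, 3, 4, 5, 13, 14, 15}
|A +̂ A| = 11
(Reference bound: |A +̂ A| ≥ 2|A| - 3 for |A| ≥ 2, with |A| = 6 giving ≥ 9.)

|A +̂ A| = 11


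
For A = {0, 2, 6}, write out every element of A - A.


A - A = {a - a' : a, a' ∈ A}.
Compute a - a' for each ordered pair (a, a'):
a = 0: 0-0=0, 0-2=-2, 0-6=-6
a = 2: 2-0=2, 2-2=0, 2-6=-4
a = 6: 6-0=6, 6-2=4, 6-6=0
Collecting distinct values (and noting 0 appears from a-a):
A - A = {-6, -4, -2, 0, 2, 4, 6}
|A - A| = 7

A - A = {-6, -4, -2, 0, 2, 4, 6}


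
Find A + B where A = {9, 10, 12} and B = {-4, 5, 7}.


A + B = {a + b : a ∈ A, b ∈ B}.
Enumerate all |A|·|B| = 3·3 = 9 pairs (a, b) and collect distinct sums.
a = 9: 9+-4=5, 9+5=14, 9+7=16
a = 10: 10+-4=6, 10+5=15, 10+7=17
a = 12: 12+-4=8, 12+5=17, 12+7=19
Collecting distinct sums: A + B = {5, 6, 8, 14, 15, 16, 17, 19}
|A + B| = 8

A + B = {5, 6, 8, 14, 15, 16, 17, 19}


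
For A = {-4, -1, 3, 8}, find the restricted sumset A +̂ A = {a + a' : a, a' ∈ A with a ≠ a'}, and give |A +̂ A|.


Restricted sumset: A +̂ A = {a + a' : a ∈ A, a' ∈ A, a ≠ a'}.
Equivalently, take A + A and drop any sum 2a that is achievable ONLY as a + a for a ∈ A (i.e. sums representable only with equal summands).
Enumerate pairs (a, a') with a < a' (symmetric, so each unordered pair gives one sum; this covers all a ≠ a'):
  -4 + -1 = -5
  -4 + 3 = -1
  -4 + 8 = 4
  -1 + 3 = 2
  -1 + 8 = 7
  3 + 8 = 11
Collected distinct sums: {-5, -1, 2, 4, 7, 11}
|A +̂ A| = 6
(Reference bound: |A +̂ A| ≥ 2|A| - 3 for |A| ≥ 2, with |A| = 4 giving ≥ 5.)

|A +̂ A| = 6


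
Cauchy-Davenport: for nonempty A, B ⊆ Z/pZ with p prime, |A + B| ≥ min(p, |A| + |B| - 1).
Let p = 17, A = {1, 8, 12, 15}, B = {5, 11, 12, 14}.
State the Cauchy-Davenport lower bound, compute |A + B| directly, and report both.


Cauchy-Davenport: |A + B| ≥ min(p, |A| + |B| - 1) for A, B nonempty in Z/pZ.
|A| = 4, |B| = 4, p = 17.
CD lower bound = min(17, 4 + 4 - 1) = min(17, 7) = 7.
Compute A + B mod 17 directly:
a = 1: 1+5=6, 1+11=12, 1+12=13, 1+14=15
a = 8: 8+5=13, 8+11=2, 8+12=3, 8+14=5
a = 12: 12+5=0, 12+11=6, 12+12=7, 12+14=9
a = 15: 15+5=3, 15+11=9, 15+12=10, 15+14=12
A + B = {0, 2, 3, 5, 6, 7, 9, 10, 12, 13, 15}, so |A + B| = 11.
Verify: 11 ≥ 7? Yes ✓.

CD lower bound = 7, actual |A + B| = 11.


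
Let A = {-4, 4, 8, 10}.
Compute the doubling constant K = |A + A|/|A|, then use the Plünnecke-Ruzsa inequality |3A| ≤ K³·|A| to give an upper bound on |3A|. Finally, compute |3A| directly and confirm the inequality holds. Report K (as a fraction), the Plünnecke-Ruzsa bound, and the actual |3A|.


|A| = 4.
Step 1: Compute A + A by enumerating all 16 pairs.
A + A = {-8, 0, 4, 6, 8, 12, 14, 16, 18, 20}, so |A + A| = 10.
Step 2: Doubling constant K = |A + A|/|A| = 10/4 = 10/4 ≈ 2.5000.
Step 3: Plünnecke-Ruzsa gives |3A| ≤ K³·|A| = (2.5000)³ · 4 ≈ 62.5000.
Step 4: Compute 3A = A + A + A directly by enumerating all triples (a,b,c) ∈ A³; |3A| = 17.
Step 5: Check 17 ≤ 62.5000? Yes ✓.

K = 10/4, Plünnecke-Ruzsa bound K³|A| ≈ 62.5000, |3A| = 17, inequality holds.


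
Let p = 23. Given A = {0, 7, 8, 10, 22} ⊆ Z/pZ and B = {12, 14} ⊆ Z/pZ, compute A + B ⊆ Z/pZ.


Work in Z/23Z: reduce every sum a + b modulo 23.
Enumerate all 10 pairs:
a = 0: 0+12=12, 0+14=14
a = 7: 7+12=19, 7+14=21
a = 8: 8+12=20, 8+14=22
a = 10: 10+12=22, 10+14=1
a = 22: 22+12=11, 22+14=13
Distinct residues collected: {1, 11, 12, 13, 14, 19, 20, 21, 22}
|A + B| = 9 (out of 23 total residues).

A + B = {1, 11, 12, 13, 14, 19, 20, 21, 22}


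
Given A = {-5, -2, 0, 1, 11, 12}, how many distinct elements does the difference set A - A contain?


A - A = {a - a' : a, a' ∈ A}; |A| = 6.
Bounds: 2|A|-1 ≤ |A - A| ≤ |A|² - |A| + 1, i.e. 11 ≤ |A - A| ≤ 31.
Note: 0 ∈ A - A always (from a - a). The set is symmetric: if d ∈ A - A then -d ∈ A - A.
Enumerate nonzero differences d = a - a' with a > a' (then include -d):
Positive differences: {1, 2, 3, 5, 6, 10, 11, 12, 13, 14, 16, 17}
Full difference set: {0} ∪ (positive diffs) ∪ (negative diffs).
|A - A| = 1 + 2·12 = 25 (matches direct enumeration: 25).

|A - A| = 25


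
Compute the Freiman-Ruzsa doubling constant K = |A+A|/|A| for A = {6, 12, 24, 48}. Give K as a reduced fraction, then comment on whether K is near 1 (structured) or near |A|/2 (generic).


|A| = 4.
Compute A + A by enumerating all 16 pairs.
A + A = {12, 18, 24, 30, 36, 48, 54, 60, 72, 96}, so |A + A| = 10.
K = |A + A| / |A| = 10/4 = 5/2 ≈ 2.5000.
Reference: AP of size 4 gives K = 7/4 ≈ 1.7500; a fully generic set of size 4 gives K ≈ 2.5000.

|A| = 4, |A + A| = 10, K = 10/4 = 5/2.


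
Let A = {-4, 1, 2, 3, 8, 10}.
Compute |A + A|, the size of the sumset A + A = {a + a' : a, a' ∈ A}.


A + A = {a + a' : a, a' ∈ A}; |A| = 6.
General bounds: 2|A| - 1 ≤ |A + A| ≤ |A|(|A|+1)/2, i.e. 11 ≤ |A + A| ≤ 21.
Lower bound 2|A|-1 is attained iff A is an arithmetic progression.
Enumerate sums a + a' for a ≤ a' (symmetric, so this suffices):
a = -4: -4+-4=-8, -4+1=-3, -4+2=-2, -4+3=-1, -4+8=4, -4+10=6
a = 1: 1+1=2, 1+2=3, 1+3=4, 1+8=9, 1+10=11
a = 2: 2+2=4, 2+3=5, 2+8=10, 2+10=12
a = 3: 3+3=6, 3+8=11, 3+10=13
a = 8: 8+8=16, 8+10=18
a = 10: 10+10=20
Distinct sums: {-8, -3, -2, -1, 2, 3, 4, 5, 6, 9, 10, 11, 12, 13, 16, 18, 20}
|A + A| = 17

|A + A| = 17


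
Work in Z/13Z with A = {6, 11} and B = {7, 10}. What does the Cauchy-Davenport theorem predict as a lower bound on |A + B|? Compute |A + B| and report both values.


Cauchy-Davenport: |A + B| ≥ min(p, |A| + |B| - 1) for A, B nonempty in Z/pZ.
|A| = 2, |B| = 2, p = 13.
CD lower bound = min(13, 2 + 2 - 1) = min(13, 3) = 3.
Compute A + B mod 13 directly:
a = 6: 6+7=0, 6+10=3
a = 11: 11+7=5, 11+10=8
A + B = {0, 3, 5, 8}, so |A + B| = 4.
Verify: 4 ≥ 3? Yes ✓.

CD lower bound = 3, actual |A + B| = 4.


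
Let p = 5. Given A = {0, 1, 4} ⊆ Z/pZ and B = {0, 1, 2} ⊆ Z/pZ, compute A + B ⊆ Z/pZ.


Work in Z/5Z: reduce every sum a + b modulo 5.
Enumerate all 9 pairs:
a = 0: 0+0=0, 0+1=1, 0+2=2
a = 1: 1+0=1, 1+1=2, 1+2=3
a = 4: 4+0=4, 4+1=0, 4+2=1
Distinct residues collected: {0, 1, 2, 3, 4}
|A + B| = 5 (out of 5 total residues).

A + B = {0, 1, 2, 3, 4}


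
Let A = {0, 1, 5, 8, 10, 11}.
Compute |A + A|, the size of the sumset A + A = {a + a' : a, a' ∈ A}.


A + A = {a + a' : a, a' ∈ A}; |A| = 6.
General bounds: 2|A| - 1 ≤ |A + A| ≤ |A|(|A|+1)/2, i.e. 11 ≤ |A + A| ≤ 21.
Lower bound 2|A|-1 is attained iff A is an arithmetic progression.
Enumerate sums a + a' for a ≤ a' (symmetric, so this suffices):
a = 0: 0+0=0, 0+1=1, 0+5=5, 0+8=8, 0+10=10, 0+11=11
a = 1: 1+1=2, 1+5=6, 1+8=9, 1+10=11, 1+11=12
a = 5: 5+5=10, 5+8=13, 5+10=15, 5+11=16
a = 8: 8+8=16, 8+10=18, 8+11=19
a = 10: 10+10=20, 10+11=21
a = 11: 11+11=22
Distinct sums: {0, 1, 2, 5, 6, 8, 9, 10, 11, 12, 13, 15, 16, 18, 19, 20, 21, 22}
|A + A| = 18

|A + A| = 18


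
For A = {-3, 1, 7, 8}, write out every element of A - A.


A - A = {a - a' : a, a' ∈ A}.
Compute a - a' for each ordered pair (a, a'):
a = -3: -3--3=0, -3-1=-4, -3-7=-10, -3-8=-11
a = 1: 1--3=4, 1-1=0, 1-7=-6, 1-8=-7
a = 7: 7--3=10, 7-1=6, 7-7=0, 7-8=-1
a = 8: 8--3=11, 8-1=7, 8-7=1, 8-8=0
Collecting distinct values (and noting 0 appears from a-a):
A - A = {-11, -10, -7, -6, -4, -1, 0, 1, 4, 6, 7, 10, 11}
|A - A| = 13

A - A = {-11, -10, -7, -6, -4, -1, 0, 1, 4, 6, 7, 10, 11}


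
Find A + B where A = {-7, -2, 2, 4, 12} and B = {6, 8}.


A + B = {a + b : a ∈ A, b ∈ B}.
Enumerate all |A|·|B| = 5·2 = 10 pairs (a, b) and collect distinct sums.
a = -7: -7+6=-1, -7+8=1
a = -2: -2+6=4, -2+8=6
a = 2: 2+6=8, 2+8=10
a = 4: 4+6=10, 4+8=12
a = 12: 12+6=18, 12+8=20
Collecting distinct sums: A + B = {-1, 1, 4, 6, 8, 10, 12, 18, 20}
|A + B| = 9

A + B = {-1, 1, 4, 6, 8, 10, 12, 18, 20}


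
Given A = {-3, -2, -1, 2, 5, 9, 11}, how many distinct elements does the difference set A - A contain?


A - A = {a - a' : a, a' ∈ A}; |A| = 7.
Bounds: 2|A|-1 ≤ |A - A| ≤ |A|² - |A| + 1, i.e. 13 ≤ |A - A| ≤ 43.
Note: 0 ∈ A - A always (from a - a). The set is symmetric: if d ∈ A - A then -d ∈ A - A.
Enumerate nonzero differences d = a - a' with a > a' (then include -d):
Positive differences: {1, 2, 3, 4, 5, 6, 7, 8, 9, 10, 11, 12, 13, 14}
Full difference set: {0} ∪ (positive diffs) ∪ (negative diffs).
|A - A| = 1 + 2·14 = 29 (matches direct enumeration: 29).

|A - A| = 29


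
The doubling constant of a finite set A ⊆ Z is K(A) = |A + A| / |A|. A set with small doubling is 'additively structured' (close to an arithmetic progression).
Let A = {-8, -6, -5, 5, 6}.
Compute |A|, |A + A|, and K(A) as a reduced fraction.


|A| = 5.
Compute A + A by enumerating all 25 pairs.
A + A = {-16, -14, -13, -12, -11, -10, -3, -2, -1, 0, 1, 10, 11, 12}, so |A + A| = 14.
K = |A + A| / |A| = 14/5 (already in lowest terms) ≈ 2.8000.
Reference: AP of size 5 gives K = 9/5 ≈ 1.8000; a fully generic set of size 5 gives K ≈ 3.0000.

|A| = 5, |A + A| = 14, K = 14/5.


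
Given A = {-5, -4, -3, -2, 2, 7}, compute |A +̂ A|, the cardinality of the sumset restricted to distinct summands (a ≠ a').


Restricted sumset: A +̂ A = {a + a' : a ∈ A, a' ∈ A, a ≠ a'}.
Equivalently, take A + A and drop any sum 2a that is achievable ONLY as a + a for a ∈ A (i.e. sums representable only with equal summands).
Enumerate pairs (a, a') with a < a' (symmetric, so each unordered pair gives one sum; this covers all a ≠ a'):
  -5 + -4 = -9
  -5 + -3 = -8
  -5 + -2 = -7
  -5 + 2 = -3
  -5 + 7 = 2
  -4 + -3 = -7
  -4 + -2 = -6
  -4 + 2 = -2
  -4 + 7 = 3
  -3 + -2 = -5
  -3 + 2 = -1
  -3 + 7 = 4
  -2 + 2 = 0
  -2 + 7 = 5
  2 + 7 = 9
Collected distinct sums: {-9, -8, -7, -6, -5, -3, -2, -1, 0, 2, 3, 4, 5, 9}
|A +̂ A| = 14
(Reference bound: |A +̂ A| ≥ 2|A| - 3 for |A| ≥ 2, with |A| = 6 giving ≥ 9.)

|A +̂ A| = 14


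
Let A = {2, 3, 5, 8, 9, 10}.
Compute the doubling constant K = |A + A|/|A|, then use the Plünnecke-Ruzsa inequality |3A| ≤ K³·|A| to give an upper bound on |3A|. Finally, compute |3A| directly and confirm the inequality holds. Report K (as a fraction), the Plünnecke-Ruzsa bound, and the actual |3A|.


|A| = 6.
Step 1: Compute A + A by enumerating all 36 pairs.
A + A = {4, 5, 6, 7, 8, 10, 11, 12, 13, 14, 15, 16, 17, 18, 19, 20}, so |A + A| = 16.
Step 2: Doubling constant K = |A + A|/|A| = 16/6 = 16/6 ≈ 2.6667.
Step 3: Plünnecke-Ruzsa gives |3A| ≤ K³·|A| = (2.6667)³ · 6 ≈ 113.7778.
Step 4: Compute 3A = A + A + A directly by enumerating all triples (a,b,c) ∈ A³; |3A| = 25.
Step 5: Check 25 ≤ 113.7778? Yes ✓.

K = 16/6, Plünnecke-Ruzsa bound K³|A| ≈ 113.7778, |3A| = 25, inequality holds.


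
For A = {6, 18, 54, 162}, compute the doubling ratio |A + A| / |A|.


|A| = 4.
Compute A + A by enumerating all 16 pairs.
A + A = {12, 24, 36, 60, 72, 108, 168, 180, 216, 324}, so |A + A| = 10.
K = |A + A| / |A| = 10/4 = 5/2 ≈ 2.5000.
Reference: AP of size 4 gives K = 7/4 ≈ 1.7500; a fully generic set of size 4 gives K ≈ 2.5000.

|A| = 4, |A + A| = 10, K = 10/4 = 5/2.


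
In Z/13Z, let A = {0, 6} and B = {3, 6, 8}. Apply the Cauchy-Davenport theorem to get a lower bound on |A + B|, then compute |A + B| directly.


Cauchy-Davenport: |A + B| ≥ min(p, |A| + |B| - 1) for A, B nonempty in Z/pZ.
|A| = 2, |B| = 3, p = 13.
CD lower bound = min(13, 2 + 3 - 1) = min(13, 4) = 4.
Compute A + B mod 13 directly:
a = 0: 0+3=3, 0+6=6, 0+8=8
a = 6: 6+3=9, 6+6=12, 6+8=1
A + B = {1, 3, 6, 8, 9, 12}, so |A + B| = 6.
Verify: 6 ≥ 4? Yes ✓.

CD lower bound = 4, actual |A + B| = 6.


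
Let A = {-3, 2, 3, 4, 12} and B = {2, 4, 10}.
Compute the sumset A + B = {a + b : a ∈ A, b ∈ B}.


A + B = {a + b : a ∈ A, b ∈ B}.
Enumerate all |A|·|B| = 5·3 = 15 pairs (a, b) and collect distinct sums.
a = -3: -3+2=-1, -3+4=1, -3+10=7
a = 2: 2+2=4, 2+4=6, 2+10=12
a = 3: 3+2=5, 3+4=7, 3+10=13
a = 4: 4+2=6, 4+4=8, 4+10=14
a = 12: 12+2=14, 12+4=16, 12+10=22
Collecting distinct sums: A + B = {-1, 1, 4, 5, 6, 7, 8, 12, 13, 14, 16, 22}
|A + B| = 12

A + B = {-1, 1, 4, 5, 6, 7, 8, 12, 13, 14, 16, 22}


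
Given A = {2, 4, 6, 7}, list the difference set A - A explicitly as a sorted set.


A - A = {a - a' : a, a' ∈ A}.
Compute a - a' for each ordered pair (a, a'):
a = 2: 2-2=0, 2-4=-2, 2-6=-4, 2-7=-5
a = 4: 4-2=2, 4-4=0, 4-6=-2, 4-7=-3
a = 6: 6-2=4, 6-4=2, 6-6=0, 6-7=-1
a = 7: 7-2=5, 7-4=3, 7-6=1, 7-7=0
Collecting distinct values (and noting 0 appears from a-a):
A - A = {-5, -4, -3, -2, -1, 0, 1, 2, 3, 4, 5}
|A - A| = 11

A - A = {-5, -4, -3, -2, -1, 0, 1, 2, 3, 4, 5}


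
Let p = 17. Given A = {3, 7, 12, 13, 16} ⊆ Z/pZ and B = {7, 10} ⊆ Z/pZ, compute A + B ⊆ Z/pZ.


Work in Z/17Z: reduce every sum a + b modulo 17.
Enumerate all 10 pairs:
a = 3: 3+7=10, 3+10=13
a = 7: 7+7=14, 7+10=0
a = 12: 12+7=2, 12+10=5
a = 13: 13+7=3, 13+10=6
a = 16: 16+7=6, 16+10=9
Distinct residues collected: {0, 2, 3, 5, 6, 9, 10, 13, 14}
|A + B| = 9 (out of 17 total residues).

A + B = {0, 2, 3, 5, 6, 9, 10, 13, 14}


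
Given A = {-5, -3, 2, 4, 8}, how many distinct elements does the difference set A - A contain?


A - A = {a - a' : a, a' ∈ A}; |A| = 5.
Bounds: 2|A|-1 ≤ |A - A| ≤ |A|² - |A| + 1, i.e. 9 ≤ |A - A| ≤ 21.
Note: 0 ∈ A - A always (from a - a). The set is symmetric: if d ∈ A - A then -d ∈ A - A.
Enumerate nonzero differences d = a - a' with a > a' (then include -d):
Positive differences: {2, 4, 5, 6, 7, 9, 11, 13}
Full difference set: {0} ∪ (positive diffs) ∪ (negative diffs).
|A - A| = 1 + 2·8 = 17 (matches direct enumeration: 17).

|A - A| = 17


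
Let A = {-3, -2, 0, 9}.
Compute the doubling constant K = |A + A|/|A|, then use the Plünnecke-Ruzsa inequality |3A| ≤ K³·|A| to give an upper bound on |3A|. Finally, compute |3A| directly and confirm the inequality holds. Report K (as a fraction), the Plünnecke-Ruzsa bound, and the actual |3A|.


|A| = 4.
Step 1: Compute A + A by enumerating all 16 pairs.
A + A = {-6, -5, -4, -3, -2, 0, 6, 7, 9, 18}, so |A + A| = 10.
Step 2: Doubling constant K = |A + A|/|A| = 10/4 = 10/4 ≈ 2.5000.
Step 3: Plünnecke-Ruzsa gives |3A| ≤ K³·|A| = (2.5000)³ · 4 ≈ 62.5000.
Step 4: Compute 3A = A + A + A directly by enumerating all triples (a,b,c) ∈ A³; |3A| = 19.
Step 5: Check 19 ≤ 62.5000? Yes ✓.

K = 10/4, Plünnecke-Ruzsa bound K³|A| ≈ 62.5000, |3A| = 19, inequality holds.


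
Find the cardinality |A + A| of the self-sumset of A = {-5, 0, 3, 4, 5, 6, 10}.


A + A = {a + a' : a, a' ∈ A}; |A| = 7.
General bounds: 2|A| - 1 ≤ |A + A| ≤ |A|(|A|+1)/2, i.e. 13 ≤ |A + A| ≤ 28.
Lower bound 2|A|-1 is attained iff A is an arithmetic progression.
Enumerate sums a + a' for a ≤ a' (symmetric, so this suffices):
a = -5: -5+-5=-10, -5+0=-5, -5+3=-2, -5+4=-1, -5+5=0, -5+6=1, -5+10=5
a = 0: 0+0=0, 0+3=3, 0+4=4, 0+5=5, 0+6=6, 0+10=10
a = 3: 3+3=6, 3+4=7, 3+5=8, 3+6=9, 3+10=13
a = 4: 4+4=8, 4+5=9, 4+6=10, 4+10=14
a = 5: 5+5=10, 5+6=11, 5+10=15
a = 6: 6+6=12, 6+10=16
a = 10: 10+10=20
Distinct sums: {-10, -5, -2, -1, 0, 1, 3, 4, 5, 6, 7, 8, 9, 10, 11, 12, 13, 14, 15, 16, 20}
|A + A| = 21

|A + A| = 21


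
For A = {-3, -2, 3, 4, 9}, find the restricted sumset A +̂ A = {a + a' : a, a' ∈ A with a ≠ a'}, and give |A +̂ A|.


Restricted sumset: A +̂ A = {a + a' : a ∈ A, a' ∈ A, a ≠ a'}.
Equivalently, take A + A and drop any sum 2a that is achievable ONLY as a + a for a ∈ A (i.e. sums representable only with equal summands).
Enumerate pairs (a, a') with a < a' (symmetric, so each unordered pair gives one sum; this covers all a ≠ a'):
  -3 + -2 = -5
  -3 + 3 = 0
  -3 + 4 = 1
  -3 + 9 = 6
  -2 + 3 = 1
  -2 + 4 = 2
  -2 + 9 = 7
  3 + 4 = 7
  3 + 9 = 12
  4 + 9 = 13
Collected distinct sums: {-5, 0, 1, 2, 6, 7, 12, 13}
|A +̂ A| = 8
(Reference bound: |A +̂ A| ≥ 2|A| - 3 for |A| ≥ 2, with |A| = 5 giving ≥ 7.)

|A +̂ A| = 8


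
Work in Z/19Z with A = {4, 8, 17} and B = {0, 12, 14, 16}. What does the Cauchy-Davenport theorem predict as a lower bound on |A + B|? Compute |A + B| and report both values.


Cauchy-Davenport: |A + B| ≥ min(p, |A| + |B| - 1) for A, B nonempty in Z/pZ.
|A| = 3, |B| = 4, p = 19.
CD lower bound = min(19, 3 + 4 - 1) = min(19, 6) = 6.
Compute A + B mod 19 directly:
a = 4: 4+0=4, 4+12=16, 4+14=18, 4+16=1
a = 8: 8+0=8, 8+12=1, 8+14=3, 8+16=5
a = 17: 17+0=17, 17+12=10, 17+14=12, 17+16=14
A + B = {1, 3, 4, 5, 8, 10, 12, 14, 16, 17, 18}, so |A + B| = 11.
Verify: 11 ≥ 6? Yes ✓.

CD lower bound = 6, actual |A + B| = 11.


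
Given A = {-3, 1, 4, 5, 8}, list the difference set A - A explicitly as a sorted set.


A - A = {a - a' : a, a' ∈ A}.
Compute a - a' for each ordered pair (a, a'):
a = -3: -3--3=0, -3-1=-4, -3-4=-7, -3-5=-8, -3-8=-11
a = 1: 1--3=4, 1-1=0, 1-4=-3, 1-5=-4, 1-8=-7
a = 4: 4--3=7, 4-1=3, 4-4=0, 4-5=-1, 4-8=-4
a = 5: 5--3=8, 5-1=4, 5-4=1, 5-5=0, 5-8=-3
a = 8: 8--3=11, 8-1=7, 8-4=4, 8-5=3, 8-8=0
Collecting distinct values (and noting 0 appears from a-a):
A - A = {-11, -8, -7, -4, -3, -1, 0, 1, 3, 4, 7, 8, 11}
|A - A| = 13

A - A = {-11, -8, -7, -4, -3, -1, 0, 1, 3, 4, 7, 8, 11}


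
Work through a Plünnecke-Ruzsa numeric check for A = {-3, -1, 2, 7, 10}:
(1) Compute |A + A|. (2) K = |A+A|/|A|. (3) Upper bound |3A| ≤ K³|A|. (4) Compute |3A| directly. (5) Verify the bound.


|A| = 5.
Step 1: Compute A + A by enumerating all 25 pairs.
A + A = {-6, -4, -2, -1, 1, 4, 6, 7, 9, 12, 14, 17, 20}, so |A + A| = 13.
Step 2: Doubling constant K = |A + A|/|A| = 13/5 = 13/5 ≈ 2.6000.
Step 3: Plünnecke-Ruzsa gives |3A| ≤ K³·|A| = (2.6000)³ · 5 ≈ 87.8800.
Step 4: Compute 3A = A + A + A directly by enumerating all triples (a,b,c) ∈ A³; |3A| = 25.
Step 5: Check 25 ≤ 87.8800? Yes ✓.

K = 13/5, Plünnecke-Ruzsa bound K³|A| ≈ 87.8800, |3A| = 25, inequality holds.


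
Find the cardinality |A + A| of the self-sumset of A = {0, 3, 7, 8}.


A + A = {a + a' : a, a' ∈ A}; |A| = 4.
General bounds: 2|A| - 1 ≤ |A + A| ≤ |A|(|A|+1)/2, i.e. 7 ≤ |A + A| ≤ 10.
Lower bound 2|A|-1 is attained iff A is an arithmetic progression.
Enumerate sums a + a' for a ≤ a' (symmetric, so this suffices):
a = 0: 0+0=0, 0+3=3, 0+7=7, 0+8=8
a = 3: 3+3=6, 3+7=10, 3+8=11
a = 7: 7+7=14, 7+8=15
a = 8: 8+8=16
Distinct sums: {0, 3, 6, 7, 8, 10, 11, 14, 15, 16}
|A + A| = 10

|A + A| = 10


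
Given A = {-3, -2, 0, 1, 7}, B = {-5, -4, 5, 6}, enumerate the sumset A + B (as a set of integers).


A + B = {a + b : a ∈ A, b ∈ B}.
Enumerate all |A|·|B| = 5·4 = 20 pairs (a, b) and collect distinct sums.
a = -3: -3+-5=-8, -3+-4=-7, -3+5=2, -3+6=3
a = -2: -2+-5=-7, -2+-4=-6, -2+5=3, -2+6=4
a = 0: 0+-5=-5, 0+-4=-4, 0+5=5, 0+6=6
a = 1: 1+-5=-4, 1+-4=-3, 1+5=6, 1+6=7
a = 7: 7+-5=2, 7+-4=3, 7+5=12, 7+6=13
Collecting distinct sums: A + B = {-8, -7, -6, -5, -4, -3, 2, 3, 4, 5, 6, 7, 12, 13}
|A + B| = 14

A + B = {-8, -7, -6, -5, -4, -3, 2, 3, 4, 5, 6, 7, 12, 13}


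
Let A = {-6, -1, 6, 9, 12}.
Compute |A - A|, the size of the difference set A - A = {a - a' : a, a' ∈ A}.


A - A = {a - a' : a, a' ∈ A}; |A| = 5.
Bounds: 2|A|-1 ≤ |A - A| ≤ |A|² - |A| + 1, i.e. 9 ≤ |A - A| ≤ 21.
Note: 0 ∈ A - A always (from a - a). The set is symmetric: if d ∈ A - A then -d ∈ A - A.
Enumerate nonzero differences d = a - a' with a > a' (then include -d):
Positive differences: {3, 5, 6, 7, 10, 12, 13, 15, 18}
Full difference set: {0} ∪ (positive diffs) ∪ (negative diffs).
|A - A| = 1 + 2·9 = 19 (matches direct enumeration: 19).

|A - A| = 19


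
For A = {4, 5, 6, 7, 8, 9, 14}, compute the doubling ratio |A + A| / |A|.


|A| = 7.
Compute A + A by enumerating all 49 pairs.
A + A = {8, 9, 10, 11, 12, 13, 14, 15, 16, 17, 18, 19, 20, 21, 22, 23, 28}, so |A + A| = 17.
K = |A + A| / |A| = 17/7 (already in lowest terms) ≈ 2.4286.
Reference: AP of size 7 gives K = 13/7 ≈ 1.8571; a fully generic set of size 7 gives K ≈ 4.0000.

|A| = 7, |A + A| = 17, K = 17/7.


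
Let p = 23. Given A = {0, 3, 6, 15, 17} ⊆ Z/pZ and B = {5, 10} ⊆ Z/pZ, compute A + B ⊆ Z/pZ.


Work in Z/23Z: reduce every sum a + b modulo 23.
Enumerate all 10 pairs:
a = 0: 0+5=5, 0+10=10
a = 3: 3+5=8, 3+10=13
a = 6: 6+5=11, 6+10=16
a = 15: 15+5=20, 15+10=2
a = 17: 17+5=22, 17+10=4
Distinct residues collected: {2, 4, 5, 8, 10, 11, 13, 16, 20, 22}
|A + B| = 10 (out of 23 total residues).

A + B = {2, 4, 5, 8, 10, 11, 13, 16, 20, 22}


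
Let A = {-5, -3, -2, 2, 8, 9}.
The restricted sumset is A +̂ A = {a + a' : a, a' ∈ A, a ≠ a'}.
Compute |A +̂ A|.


Restricted sumset: A +̂ A = {a + a' : a ∈ A, a' ∈ A, a ≠ a'}.
Equivalently, take A + A and drop any sum 2a that is achievable ONLY as a + a for a ∈ A (i.e. sums representable only with equal summands).
Enumerate pairs (a, a') with a < a' (symmetric, so each unordered pair gives one sum; this covers all a ≠ a'):
  -5 + -3 = -8
  -5 + -2 = -7
  -5 + 2 = -3
  -5 + 8 = 3
  -5 + 9 = 4
  -3 + -2 = -5
  -3 + 2 = -1
  -3 + 8 = 5
  -3 + 9 = 6
  -2 + 2 = 0
  -2 + 8 = 6
  -2 + 9 = 7
  2 + 8 = 10
  2 + 9 = 11
  8 + 9 = 17
Collected distinct sums: {-8, -7, -5, -3, -1, 0, 3, 4, 5, 6, 7, 10, 11, 17}
|A +̂ A| = 14
(Reference bound: |A +̂ A| ≥ 2|A| - 3 for |A| ≥ 2, with |A| = 6 giving ≥ 9.)

|A +̂ A| = 14


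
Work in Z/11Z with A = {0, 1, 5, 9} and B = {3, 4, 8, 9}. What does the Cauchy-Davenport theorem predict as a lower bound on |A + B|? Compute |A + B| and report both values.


Cauchy-Davenport: |A + B| ≥ min(p, |A| + |B| - 1) for A, B nonempty in Z/pZ.
|A| = 4, |B| = 4, p = 11.
CD lower bound = min(11, 4 + 4 - 1) = min(11, 7) = 7.
Compute A + B mod 11 directly:
a = 0: 0+3=3, 0+4=4, 0+8=8, 0+9=9
a = 1: 1+3=4, 1+4=5, 1+8=9, 1+9=10
a = 5: 5+3=8, 5+4=9, 5+8=2, 5+9=3
a = 9: 9+3=1, 9+4=2, 9+8=6, 9+9=7
A + B = {1, 2, 3, 4, 5, 6, 7, 8, 9, 10}, so |A + B| = 10.
Verify: 10 ≥ 7? Yes ✓.

CD lower bound = 7, actual |A + B| = 10.


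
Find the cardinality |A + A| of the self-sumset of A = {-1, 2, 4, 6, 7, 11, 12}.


A + A = {a + a' : a, a' ∈ A}; |A| = 7.
General bounds: 2|A| - 1 ≤ |A + A| ≤ |A|(|A|+1)/2, i.e. 13 ≤ |A + A| ≤ 28.
Lower bound 2|A|-1 is attained iff A is an arithmetic progression.
Enumerate sums a + a' for a ≤ a' (symmetric, so this suffices):
a = -1: -1+-1=-2, -1+2=1, -1+4=3, -1+6=5, -1+7=6, -1+11=10, -1+12=11
a = 2: 2+2=4, 2+4=6, 2+6=8, 2+7=9, 2+11=13, 2+12=14
a = 4: 4+4=8, 4+6=10, 4+7=11, 4+11=15, 4+12=16
a = 6: 6+6=12, 6+7=13, 6+11=17, 6+12=18
a = 7: 7+7=14, 7+11=18, 7+12=19
a = 11: 11+11=22, 11+12=23
a = 12: 12+12=24
Distinct sums: {-2, 1, 3, 4, 5, 6, 8, 9, 10, 11, 12, 13, 14, 15, 16, 17, 18, 19, 22, 23, 24}
|A + A| = 21

|A + A| = 21


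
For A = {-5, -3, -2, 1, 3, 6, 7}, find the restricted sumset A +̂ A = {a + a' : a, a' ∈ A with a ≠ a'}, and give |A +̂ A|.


Restricted sumset: A +̂ A = {a + a' : a ∈ A, a' ∈ A, a ≠ a'}.
Equivalently, take A + A and drop any sum 2a that is achievable ONLY as a + a for a ∈ A (i.e. sums representable only with equal summands).
Enumerate pairs (a, a') with a < a' (symmetric, so each unordered pair gives one sum; this covers all a ≠ a'):
  -5 + -3 = -8
  -5 + -2 = -7
  -5 + 1 = -4
  -5 + 3 = -2
  -5 + 6 = 1
  -5 + 7 = 2
  -3 + -2 = -5
  -3 + 1 = -2
  -3 + 3 = 0
  -3 + 6 = 3
  -3 + 7 = 4
  -2 + 1 = -1
  -2 + 3 = 1
  -2 + 6 = 4
  -2 + 7 = 5
  1 + 3 = 4
  1 + 6 = 7
  1 + 7 = 8
  3 + 6 = 9
  3 + 7 = 10
  6 + 7 = 13
Collected distinct sums: {-8, -7, -5, -4, -2, -1, 0, 1, 2, 3, 4, 5, 7, 8, 9, 10, 13}
|A +̂ A| = 17
(Reference bound: |A +̂ A| ≥ 2|A| - 3 for |A| ≥ 2, with |A| = 7 giving ≥ 11.)

|A +̂ A| = 17


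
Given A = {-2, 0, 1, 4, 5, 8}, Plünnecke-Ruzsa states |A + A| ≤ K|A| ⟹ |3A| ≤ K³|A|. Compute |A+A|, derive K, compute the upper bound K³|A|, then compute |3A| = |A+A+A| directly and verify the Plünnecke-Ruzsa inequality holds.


|A| = 6.
Step 1: Compute A + A by enumerating all 36 pairs.
A + A = {-4, -2, -1, 0, 1, 2, 3, 4, 5, 6, 8, 9, 10, 12, 13, 16}, so |A + A| = 16.
Step 2: Doubling constant K = |A + A|/|A| = 16/6 = 16/6 ≈ 2.6667.
Step 3: Plünnecke-Ruzsa gives |3A| ≤ K³·|A| = (2.6667)³ · 6 ≈ 113.7778.
Step 4: Compute 3A = A + A + A directly by enumerating all triples (a,b,c) ∈ A³; |3A| = 27.
Step 5: Check 27 ≤ 113.7778? Yes ✓.

K = 16/6, Plünnecke-Ruzsa bound K³|A| ≈ 113.7778, |3A| = 27, inequality holds.


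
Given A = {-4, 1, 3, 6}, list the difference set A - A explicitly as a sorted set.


A - A = {a - a' : a, a' ∈ A}.
Compute a - a' for each ordered pair (a, a'):
a = -4: -4--4=0, -4-1=-5, -4-3=-7, -4-6=-10
a = 1: 1--4=5, 1-1=0, 1-3=-2, 1-6=-5
a = 3: 3--4=7, 3-1=2, 3-3=0, 3-6=-3
a = 6: 6--4=10, 6-1=5, 6-3=3, 6-6=0
Collecting distinct values (and noting 0 appears from a-a):
A - A = {-10, -7, -5, -3, -2, 0, 2, 3, 5, 7, 10}
|A - A| = 11

A - A = {-10, -7, -5, -3, -2, 0, 2, 3, 5, 7, 10}


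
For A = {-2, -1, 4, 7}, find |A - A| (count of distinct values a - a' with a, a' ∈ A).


A - A = {a - a' : a, a' ∈ A}; |A| = 4.
Bounds: 2|A|-1 ≤ |A - A| ≤ |A|² - |A| + 1, i.e. 7 ≤ |A - A| ≤ 13.
Note: 0 ∈ A - A always (from a - a). The set is symmetric: if d ∈ A - A then -d ∈ A - A.
Enumerate nonzero differences d = a - a' with a > a' (then include -d):
Positive differences: {1, 3, 5, 6, 8, 9}
Full difference set: {0} ∪ (positive diffs) ∪ (negative diffs).
|A - A| = 1 + 2·6 = 13 (matches direct enumeration: 13).

|A - A| = 13


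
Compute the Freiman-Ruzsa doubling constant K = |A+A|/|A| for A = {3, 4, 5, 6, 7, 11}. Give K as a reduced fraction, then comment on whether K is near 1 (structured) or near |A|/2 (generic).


|A| = 6.
Compute A + A by enumerating all 36 pairs.
A + A = {6, 7, 8, 9, 10, 11, 12, 13, 14, 15, 16, 17, 18, 22}, so |A + A| = 14.
K = |A + A| / |A| = 14/6 = 7/3 ≈ 2.3333.
Reference: AP of size 6 gives K = 11/6 ≈ 1.8333; a fully generic set of size 6 gives K ≈ 3.5000.

|A| = 6, |A + A| = 14, K = 14/6 = 7/3.


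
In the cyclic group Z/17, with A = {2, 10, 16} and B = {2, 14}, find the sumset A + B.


Work in Z/17Z: reduce every sum a + b modulo 17.
Enumerate all 6 pairs:
a = 2: 2+2=4, 2+14=16
a = 10: 10+2=12, 10+14=7
a = 16: 16+2=1, 16+14=13
Distinct residues collected: {1, 4, 7, 12, 13, 16}
|A + B| = 6 (out of 17 total residues).

A + B = {1, 4, 7, 12, 13, 16}


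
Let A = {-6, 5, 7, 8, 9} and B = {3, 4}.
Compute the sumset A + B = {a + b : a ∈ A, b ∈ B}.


A + B = {a + b : a ∈ A, b ∈ B}.
Enumerate all |A|·|B| = 5·2 = 10 pairs (a, b) and collect distinct sums.
a = -6: -6+3=-3, -6+4=-2
a = 5: 5+3=8, 5+4=9
a = 7: 7+3=10, 7+4=11
a = 8: 8+3=11, 8+4=12
a = 9: 9+3=12, 9+4=13
Collecting distinct sums: A + B = {-3, -2, 8, 9, 10, 11, 12, 13}
|A + B| = 8

A + B = {-3, -2, 8, 9, 10, 11, 12, 13}


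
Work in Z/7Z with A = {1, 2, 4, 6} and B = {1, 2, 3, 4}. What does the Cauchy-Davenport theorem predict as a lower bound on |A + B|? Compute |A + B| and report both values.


Cauchy-Davenport: |A + B| ≥ min(p, |A| + |B| - 1) for A, B nonempty in Z/pZ.
|A| = 4, |B| = 4, p = 7.
CD lower bound = min(7, 4 + 4 - 1) = min(7, 7) = 7.
Compute A + B mod 7 directly:
a = 1: 1+1=2, 1+2=3, 1+3=4, 1+4=5
a = 2: 2+1=3, 2+2=4, 2+3=5, 2+4=6
a = 4: 4+1=5, 4+2=6, 4+3=0, 4+4=1
a = 6: 6+1=0, 6+2=1, 6+3=2, 6+4=3
A + B = {0, 1, 2, 3, 4, 5, 6}, so |A + B| = 7.
Verify: 7 ≥ 7? Yes ✓.

CD lower bound = 7, actual |A + B| = 7.


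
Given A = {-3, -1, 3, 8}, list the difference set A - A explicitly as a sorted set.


A - A = {a - a' : a, a' ∈ A}.
Compute a - a' for each ordered pair (a, a'):
a = -3: -3--3=0, -3--1=-2, -3-3=-6, -3-8=-11
a = -1: -1--3=2, -1--1=0, -1-3=-4, -1-8=-9
a = 3: 3--3=6, 3--1=4, 3-3=0, 3-8=-5
a = 8: 8--3=11, 8--1=9, 8-3=5, 8-8=0
Collecting distinct values (and noting 0 appears from a-a):
A - A = {-11, -9, -6, -5, -4, -2, 0, 2, 4, 5, 6, 9, 11}
|A - A| = 13

A - A = {-11, -9, -6, -5, -4, -2, 0, 2, 4, 5, 6, 9, 11}


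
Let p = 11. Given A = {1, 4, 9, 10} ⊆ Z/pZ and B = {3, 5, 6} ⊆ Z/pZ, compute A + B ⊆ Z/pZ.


Work in Z/11Z: reduce every sum a + b modulo 11.
Enumerate all 12 pairs:
a = 1: 1+3=4, 1+5=6, 1+6=7
a = 4: 4+3=7, 4+5=9, 4+6=10
a = 9: 9+3=1, 9+5=3, 9+6=4
a = 10: 10+3=2, 10+5=4, 10+6=5
Distinct residues collected: {1, 2, 3, 4, 5, 6, 7, 9, 10}
|A + B| = 9 (out of 11 total residues).

A + B = {1, 2, 3, 4, 5, 6, 7, 9, 10}


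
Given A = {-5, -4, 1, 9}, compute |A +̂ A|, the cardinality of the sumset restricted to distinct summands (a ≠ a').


Restricted sumset: A +̂ A = {a + a' : a ∈ A, a' ∈ A, a ≠ a'}.
Equivalently, take A + A and drop any sum 2a that is achievable ONLY as a + a for a ∈ A (i.e. sums representable only with equal summands).
Enumerate pairs (a, a') with a < a' (symmetric, so each unordered pair gives one sum; this covers all a ≠ a'):
  -5 + -4 = -9
  -5 + 1 = -4
  -5 + 9 = 4
  -4 + 1 = -3
  -4 + 9 = 5
  1 + 9 = 10
Collected distinct sums: {-9, -4, -3, 4, 5, 10}
|A +̂ A| = 6
(Reference bound: |A +̂ A| ≥ 2|A| - 3 for |A| ≥ 2, with |A| = 4 giving ≥ 5.)

|A +̂ A| = 6


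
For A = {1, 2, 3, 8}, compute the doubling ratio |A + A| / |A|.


|A| = 4.
Compute A + A by enumerating all 16 pairs.
A + A = {2, 3, 4, 5, 6, 9, 10, 11, 16}, so |A + A| = 9.
K = |A + A| / |A| = 9/4 (already in lowest terms) ≈ 2.2500.
Reference: AP of size 4 gives K = 7/4 ≈ 1.7500; a fully generic set of size 4 gives K ≈ 2.5000.

|A| = 4, |A + A| = 9, K = 9/4.


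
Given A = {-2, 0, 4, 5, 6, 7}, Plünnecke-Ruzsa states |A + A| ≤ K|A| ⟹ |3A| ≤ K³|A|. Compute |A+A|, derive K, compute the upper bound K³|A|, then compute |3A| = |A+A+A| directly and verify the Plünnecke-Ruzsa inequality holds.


|A| = 6.
Step 1: Compute A + A by enumerating all 36 pairs.
A + A = {-4, -2, 0, 2, 3, 4, 5, 6, 7, 8, 9, 10, 11, 12, 13, 14}, so |A + A| = 16.
Step 2: Doubling constant K = |A + A|/|A| = 16/6 = 16/6 ≈ 2.6667.
Step 3: Plünnecke-Ruzsa gives |3A| ≤ K³·|A| = (2.6667)³ · 6 ≈ 113.7778.
Step 4: Compute 3A = A + A + A directly by enumerating all triples (a,b,c) ∈ A³; |3A| = 25.
Step 5: Check 25 ≤ 113.7778? Yes ✓.

K = 16/6, Plünnecke-Ruzsa bound K³|A| ≈ 113.7778, |3A| = 25, inequality holds.


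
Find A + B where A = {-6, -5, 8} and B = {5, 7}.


A + B = {a + b : a ∈ A, b ∈ B}.
Enumerate all |A|·|B| = 3·2 = 6 pairs (a, b) and collect distinct sums.
a = -6: -6+5=-1, -6+7=1
a = -5: -5+5=0, -5+7=2
a = 8: 8+5=13, 8+7=15
Collecting distinct sums: A + B = {-1, 0, 1, 2, 13, 15}
|A + B| = 6

A + B = {-1, 0, 1, 2, 13, 15}


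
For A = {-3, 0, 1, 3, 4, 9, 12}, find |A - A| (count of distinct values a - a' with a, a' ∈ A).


A - A = {a - a' : a, a' ∈ A}; |A| = 7.
Bounds: 2|A|-1 ≤ |A - A| ≤ |A|² - |A| + 1, i.e. 13 ≤ |A - A| ≤ 43.
Note: 0 ∈ A - A always (from a - a). The set is symmetric: if d ∈ A - A then -d ∈ A - A.
Enumerate nonzero differences d = a - a' with a > a' (then include -d):
Positive differences: {1, 2, 3, 4, 5, 6, 7, 8, 9, 11, 12, 15}
Full difference set: {0} ∪ (positive diffs) ∪ (negative diffs).
|A - A| = 1 + 2·12 = 25 (matches direct enumeration: 25).

|A - A| = 25


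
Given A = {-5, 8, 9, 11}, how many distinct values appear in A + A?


A + A = {a + a' : a, a' ∈ A}; |A| = 4.
General bounds: 2|A| - 1 ≤ |A + A| ≤ |A|(|A|+1)/2, i.e. 7 ≤ |A + A| ≤ 10.
Lower bound 2|A|-1 is attained iff A is an arithmetic progression.
Enumerate sums a + a' for a ≤ a' (symmetric, so this suffices):
a = -5: -5+-5=-10, -5+8=3, -5+9=4, -5+11=6
a = 8: 8+8=16, 8+9=17, 8+11=19
a = 9: 9+9=18, 9+11=20
a = 11: 11+11=22
Distinct sums: {-10, 3, 4, 6, 16, 17, 18, 19, 20, 22}
|A + A| = 10

|A + A| = 10


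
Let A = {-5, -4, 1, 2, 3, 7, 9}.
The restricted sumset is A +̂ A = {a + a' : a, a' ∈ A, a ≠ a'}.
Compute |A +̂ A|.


Restricted sumset: A +̂ A = {a + a' : a ∈ A, a' ∈ A, a ≠ a'}.
Equivalently, take A + A and drop any sum 2a that is achievable ONLY as a + a for a ∈ A (i.e. sums representable only with equal summands).
Enumerate pairs (a, a') with a < a' (symmetric, so each unordered pair gives one sum; this covers all a ≠ a'):
  -5 + -4 = -9
  -5 + 1 = -4
  -5 + 2 = -3
  -5 + 3 = -2
  -5 + 7 = 2
  -5 + 9 = 4
  -4 + 1 = -3
  -4 + 2 = -2
  -4 + 3 = -1
  -4 + 7 = 3
  -4 + 9 = 5
  1 + 2 = 3
  1 + 3 = 4
  1 + 7 = 8
  1 + 9 = 10
  2 + 3 = 5
  2 + 7 = 9
  2 + 9 = 11
  3 + 7 = 10
  3 + 9 = 12
  7 + 9 = 16
Collected distinct sums: {-9, -4, -3, -2, -1, 2, 3, 4, 5, 8, 9, 10, 11, 12, 16}
|A +̂ A| = 15
(Reference bound: |A +̂ A| ≥ 2|A| - 3 for |A| ≥ 2, with |A| = 7 giving ≥ 11.)

|A +̂ A| = 15


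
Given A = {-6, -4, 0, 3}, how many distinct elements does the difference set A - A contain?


A - A = {a - a' : a, a' ∈ A}; |A| = 4.
Bounds: 2|A|-1 ≤ |A - A| ≤ |A|² - |A| + 1, i.e. 7 ≤ |A - A| ≤ 13.
Note: 0 ∈ A - A always (from a - a). The set is symmetric: if d ∈ A - A then -d ∈ A - A.
Enumerate nonzero differences d = a - a' with a > a' (then include -d):
Positive differences: {2, 3, 4, 6, 7, 9}
Full difference set: {0} ∪ (positive diffs) ∪ (negative diffs).
|A - A| = 1 + 2·6 = 13 (matches direct enumeration: 13).

|A - A| = 13


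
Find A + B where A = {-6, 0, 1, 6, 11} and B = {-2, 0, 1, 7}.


A + B = {a + b : a ∈ A, b ∈ B}.
Enumerate all |A|·|B| = 5·4 = 20 pairs (a, b) and collect distinct sums.
a = -6: -6+-2=-8, -6+0=-6, -6+1=-5, -6+7=1
a = 0: 0+-2=-2, 0+0=0, 0+1=1, 0+7=7
a = 1: 1+-2=-1, 1+0=1, 1+1=2, 1+7=8
a = 6: 6+-2=4, 6+0=6, 6+1=7, 6+7=13
a = 11: 11+-2=9, 11+0=11, 11+1=12, 11+7=18
Collecting distinct sums: A + B = {-8, -6, -5, -2, -1, 0, 1, 2, 4, 6, 7, 8, 9, 11, 12, 13, 18}
|A + B| = 17

A + B = {-8, -6, -5, -2, -1, 0, 1, 2, 4, 6, 7, 8, 9, 11, 12, 13, 18}


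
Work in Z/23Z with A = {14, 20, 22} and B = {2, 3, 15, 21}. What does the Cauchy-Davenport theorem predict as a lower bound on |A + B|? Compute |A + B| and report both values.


Cauchy-Davenport: |A + B| ≥ min(p, |A| + |B| - 1) for A, B nonempty in Z/pZ.
|A| = 3, |B| = 4, p = 23.
CD lower bound = min(23, 3 + 4 - 1) = min(23, 6) = 6.
Compute A + B mod 23 directly:
a = 14: 14+2=16, 14+3=17, 14+15=6, 14+21=12
a = 20: 20+2=22, 20+3=0, 20+15=12, 20+21=18
a = 22: 22+2=1, 22+3=2, 22+15=14, 22+21=20
A + B = {0, 1, 2, 6, 12, 14, 16, 17, 18, 20, 22}, so |A + B| = 11.
Verify: 11 ≥ 6? Yes ✓.

CD lower bound = 6, actual |A + B| = 11.
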